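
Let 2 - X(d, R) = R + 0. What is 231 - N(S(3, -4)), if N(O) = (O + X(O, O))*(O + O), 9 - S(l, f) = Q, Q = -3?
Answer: 183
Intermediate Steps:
X(d, R) = 2 - R (X(d, R) = 2 - (R + 0) = 2 - R)
S(l, f) = 12 (S(l, f) = 9 - 1*(-3) = 9 + 3 = 12)
N(O) = 4*O (N(O) = (O + (2 - O))*(O + O) = 2*(2*O) = 4*O)
231 - N(S(3, -4)) = 231 - 4*12 = 231 - 1*48 = 231 - 48 = 183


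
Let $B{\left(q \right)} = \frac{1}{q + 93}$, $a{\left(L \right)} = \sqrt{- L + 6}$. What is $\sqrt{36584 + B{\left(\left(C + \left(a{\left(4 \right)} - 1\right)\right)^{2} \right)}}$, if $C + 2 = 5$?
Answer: $\frac{\sqrt{3621817 + 146336 \sqrt{2}}}{\sqrt{99 + 4 \sqrt{2}}} \approx 191.27$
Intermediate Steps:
$C = 3$ ($C = -2 + 5 = 3$)
$a{\left(L \right)} = \sqrt{6 - L}$
$B{\left(q \right)} = \frac{1}{93 + q}$
$\sqrt{36584 + B{\left(\left(C + \left(a{\left(4 \right)} - 1\right)\right)^{2} \right)}} = \sqrt{36584 + \frac{1}{93 + \left(3 - \left(1 - \sqrt{6 - 4}\right)\right)^{2}}} = \sqrt{36584 + \frac{1}{93 + \left(3 - \left(1 - \sqrt{2}\right)\right)^{2}}} = \sqrt{36584 + \frac{1}{93 + \left(2 + \sqrt{2}\right)^{2}}}$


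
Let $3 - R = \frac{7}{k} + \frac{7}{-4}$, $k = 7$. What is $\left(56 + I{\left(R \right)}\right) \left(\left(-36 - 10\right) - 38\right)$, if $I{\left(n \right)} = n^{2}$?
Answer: $- \frac{23541}{4} \approx -5885.3$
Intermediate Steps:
$R = \frac{15}{4}$ ($R = 3 - \left(\frac{7}{7} + \frac{7}{-4}\right) = 3 - \left(7 \cdot \frac{1}{7} + 7 \left(- \frac{1}{4}\right)\right) = 3 - \left(1 - \frac{7}{4}\right) = 3 - - \frac{3}{4} = 3 + \frac{3}{4} = \frac{15}{4} \approx 3.75$)
$\left(56 + I{\left(R \right)}\right) \left(\left(-36 - 10\right) - 38\right) = \left(56 + \left(\frac{15}{4}\right)^{2}\right) \left(\left(-36 - 10\right) - 38\right) = \left(56 + \frac{225}{16}\right) \left(-46 - 38\right) = \frac{1121}{16} \left(-84\right) = - \frac{23541}{4}$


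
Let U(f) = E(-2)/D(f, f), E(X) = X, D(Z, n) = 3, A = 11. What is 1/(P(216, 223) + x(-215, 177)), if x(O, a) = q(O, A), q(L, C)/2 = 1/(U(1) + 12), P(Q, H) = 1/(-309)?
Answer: 5253/910 ≈ 5.7725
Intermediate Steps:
U(f) = -⅔ (U(f) = -2/3 = -2*⅓ = -⅔)
P(Q, H) = -1/309
q(L, C) = 3/17 (q(L, C) = 2/(-⅔ + 12) = 2/(34/3) = 2*(3/34) = 3/17)
x(O, a) = 3/17
1/(P(216, 223) + x(-215, 177)) = 1/(-1/309 + 3/17) = 1/(910/5253) = 5253/910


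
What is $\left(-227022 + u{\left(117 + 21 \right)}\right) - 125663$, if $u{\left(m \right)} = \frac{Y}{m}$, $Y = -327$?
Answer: $- \frac{16223619}{46} \approx -3.5269 \cdot 10^{5}$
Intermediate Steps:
$u{\left(m \right)} = - \frac{327}{m}$
$\left(-227022 + u{\left(117 + 21 \right)}\right) - 125663 = \left(-227022 - \frac{327}{117 + 21}\right) - 125663 = \left(-227022 - \frac{327}{138}\right) - 125663 = \left(-227022 - \frac{109}{46}\right) - 125663 = - \frac{10443121}{46} - 125663 = - \frac{16223619}{46}$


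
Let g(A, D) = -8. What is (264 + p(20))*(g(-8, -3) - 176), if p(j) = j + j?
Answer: -55936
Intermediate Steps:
p(j) = 2*j
(264 + p(20))*(g(-8, -3) - 176) = (264 + 2*20)*(-8 - 176) = (264 + 40)*(-184) = 304*(-184) = -55936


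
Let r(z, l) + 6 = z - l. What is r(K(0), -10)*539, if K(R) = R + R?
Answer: 2156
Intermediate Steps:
K(R) = 2*R
r(z, l) = -6 + z - l (r(z, l) = -6 + (z - l) = -6 + z - l)
r(K(0), -10)*539 = (-6 + 2*0 - 1*(-10))*539 = (-6 + 0 + 10)*539 = 4*539 = 2156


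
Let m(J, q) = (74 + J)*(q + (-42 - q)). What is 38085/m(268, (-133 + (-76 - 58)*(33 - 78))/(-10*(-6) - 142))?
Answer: -12695/4788 ≈ -2.6514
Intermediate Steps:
m(J, q) = -3108 - 42*J (m(J, q) = (74 + J)*(-42) = -3108 - 42*J)
38085/m(268, (-133 + (-76 - 58)*(33 - 78))/(-10*(-6) - 142)) = 38085/(-3108 - 42*268) = 38085/(-3108 - 11256) = 38085/(-14364) = 38085*(-1/14364) = -12695/4788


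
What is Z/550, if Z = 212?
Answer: 106/275 ≈ 0.38545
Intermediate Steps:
Z/550 = 212/550 = 212*(1/550) = 106/275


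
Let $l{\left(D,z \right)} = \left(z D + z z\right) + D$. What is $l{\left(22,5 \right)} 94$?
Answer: $14758$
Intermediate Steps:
$l{\left(D,z \right)} = D + z^{2} + D z$ ($l{\left(D,z \right)} = \left(D z + z^{2}\right) + D = \left(z^{2} + D z\right) + D = D + z^{2} + D z$)
$l{\left(22,5 \right)} 94 = \left(22 + 5^{2} + 22 \cdot 5\right) 94 = \left(22 + 25 + 110\right) 94 = 157 \cdot 94 = 14758$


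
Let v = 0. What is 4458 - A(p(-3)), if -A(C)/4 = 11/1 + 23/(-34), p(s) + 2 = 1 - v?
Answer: 76488/17 ≈ 4499.3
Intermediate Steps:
p(s) = -1 (p(s) = -2 + (1 - 1*0) = -2 + (1 + 0) = -2 + 1 = -1)
A(C) = -702/17 (A(C) = -4*(11/1 + 23/(-34)) = -4*(11*1 + 23*(-1/34)) = -4*(11 - 23/34) = -4*351/34 = -702/17)
4458 - A(p(-3)) = 4458 - 1*(-702/17) = 4458 + 702/17 = 76488/17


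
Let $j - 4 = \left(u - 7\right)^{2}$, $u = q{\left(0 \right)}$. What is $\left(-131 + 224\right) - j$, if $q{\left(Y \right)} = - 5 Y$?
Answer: $40$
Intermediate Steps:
$u = 0$ ($u = \left(-5\right) 0 = 0$)
$j = 53$ ($j = 4 + \left(0 - 7\right)^{2} = 4 + \left(-7\right)^{2} = 4 + 49 = 53$)
$\left(-131 + 224\right) - j = \left(-131 + 224\right) - 53 = 93 - 53 = 40$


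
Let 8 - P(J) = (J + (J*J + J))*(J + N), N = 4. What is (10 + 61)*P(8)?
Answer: -67592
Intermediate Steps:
P(J) = 8 - (4 + J)*(J² + 2*J) (P(J) = 8 - (J + (J*J + J))*(J + 4) = 8 - (J + (J² + J))*(4 + J) = 8 - (J + (J + J²))*(4 + J) = 8 - (J² + 2*J)*(4 + J) = 8 - (4 + J)*(J² + 2*J))
(10 + 61)*P(8) = (10 + 61)*(8 - 1*8³ - 8*8 - 6*8²) = 71*(8 - 1*512 - 64 - 6*64) = 71*(8 - 512 - 64 - 384) = 71*(-952) = -67592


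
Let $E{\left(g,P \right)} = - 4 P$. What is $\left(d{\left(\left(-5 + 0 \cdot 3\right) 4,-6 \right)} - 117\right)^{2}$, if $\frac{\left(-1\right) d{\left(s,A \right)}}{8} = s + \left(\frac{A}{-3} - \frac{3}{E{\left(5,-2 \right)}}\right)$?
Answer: $900$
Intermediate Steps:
$d{\left(s,A \right)} = 3 - 8 s + \frac{8 A}{3}$ ($d{\left(s,A \right)} = - 8 \left(s + \left(\frac{A}{-3} - \frac{3}{\left(-4\right) \left(-2\right)}\right)\right) = - 8 \left(s + \left(A \left(- \frac{1}{3}\right) - \frac{3}{8}\right)\right) = - 8 \left(s - \left(\frac{3}{8} + \frac{A}{3}\right)\right) = - 8 \left(- \frac{3}{8} + s - \frac{A}{3}\right) = 3 - 8 s + \frac{8 A}{3}$)
$\left(d{\left(\left(-5 + 0 \cdot 3\right) 4,-6 \right)} - 117\right)^{2} = \left(\left(3 - 8 \left(-5 + 0 \cdot 3\right) 4 + \frac{8}{3} \left(-6\right)\right) - 117\right)^{2} = \left(\left(3 - 8 \left(-5 + 0\right) 4 - 16\right) - 117\right)^{2} = \left(\left(3 - 8 \left(\left(-5\right) 4\right) - 16\right) - 117\right)^{2} = \left(\left(3 - -160 - 16\right) - 117\right)^{2} = \left(\left(3 + 160 - 16\right) - 117\right)^{2} = \left(147 - 117\right)^{2} = 30^{2} = 900$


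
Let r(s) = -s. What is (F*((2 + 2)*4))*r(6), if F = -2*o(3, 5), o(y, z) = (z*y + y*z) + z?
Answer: 6720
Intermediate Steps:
o(y, z) = z + 2*y*z (o(y, z) = (y*z + y*z) + z = 2*y*z + z = z + 2*y*z)
F = -70 (F = -10*(1 + 2*3) = -10*(1 + 6) = -10*7 = -2*35 = -70)
(F*((2 + 2)*4))*r(6) = (-70*(2 + 2)*4)*(-1*6) = -280*4*(-6) = -70*16*(-6) = -1120*(-6) = 6720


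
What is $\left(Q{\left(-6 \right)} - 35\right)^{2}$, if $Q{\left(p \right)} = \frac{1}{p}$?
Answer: $\frac{44521}{36} \approx 1236.7$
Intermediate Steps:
$\left(Q{\left(-6 \right)} - 35\right)^{2} = \left(\frac{1}{-6} - 35\right)^{2} = \left(- \frac{1}{6} - 35\right)^{2} = \left(- \frac{211}{6}\right)^{2} = \frac{44521}{36}$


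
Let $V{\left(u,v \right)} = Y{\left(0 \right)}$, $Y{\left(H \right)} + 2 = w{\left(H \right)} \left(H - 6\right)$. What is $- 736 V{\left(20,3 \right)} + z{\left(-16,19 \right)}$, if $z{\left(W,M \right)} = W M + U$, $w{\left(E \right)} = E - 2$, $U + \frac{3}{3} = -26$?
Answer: $-7691$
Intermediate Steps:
$U = -27$ ($U = -1 - 26 = -27$)
$w{\left(E \right)} = -2 + E$
$Y{\left(H \right)} = -2 + \left(-6 + H\right) \left(-2 + H\right)$ ($Y{\left(H \right)} = -2 + \left(-2 + H\right) \left(H - 6\right) = -2 + \left(-2 + H\right) \left(-6 + H\right) = -2 + \left(-6 + H\right) \left(-2 + H\right)$)
$z{\left(W,M \right)} = -27 + M W$ ($z{\left(W,M \right)} = W M - 27 = M W - 27 = -27 + M W$)
$V{\left(u,v \right)} = 10$ ($V{\left(u,v \right)} = 10 + 0^{2} - 0 = 10 + 0 + 0 = 10$)
$- 736 V{\left(20,3 \right)} + z{\left(-16,19 \right)} = \left(-736\right) 10 + \left(-27 + 19 \left(-16\right)\right) = -7360 - 331 = -7691$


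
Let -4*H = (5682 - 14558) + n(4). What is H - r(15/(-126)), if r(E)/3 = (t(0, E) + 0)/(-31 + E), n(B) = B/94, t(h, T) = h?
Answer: 208585/94 ≈ 2219.0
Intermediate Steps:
n(B) = B/94 (n(B) = B*(1/94) = B/94)
H = 208585/94 (H = -((5682 - 14558) + (1/94)*4)/4 = -(-8876 + 2/47)/4 = -1/4*(-417170/47) = 208585/94 ≈ 2219.0)
r(E) = 0 (r(E) = 3*((0 + 0)/(-31 + E)) = 3*(0/(-31 + E)) = 3*0 = 0)
H - r(15/(-126)) = 208585/94 - 1*0 = 208585/94 + 0 = 208585/94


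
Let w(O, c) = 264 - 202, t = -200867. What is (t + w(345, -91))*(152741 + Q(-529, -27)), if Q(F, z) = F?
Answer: -30564930660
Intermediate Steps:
w(O, c) = 62
(t + w(345, -91))*(152741 + Q(-529, -27)) = (-200867 + 62)*(152741 - 529) = -200805*152212 = -30564930660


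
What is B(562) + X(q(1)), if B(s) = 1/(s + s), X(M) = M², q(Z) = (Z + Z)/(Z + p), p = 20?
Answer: 4937/495684 ≈ 0.0099600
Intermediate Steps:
q(Z) = 2*Z/(20 + Z) (q(Z) = (Z + Z)/(Z + 20) = (2*Z)/(20 + Z) = 2*Z/(20 + Z))
B(s) = 1/(2*s)
B(562) + X(q(1)) = (½)/562 + (2*1/(20 + 1))² = (½)*(1/562) + (2*1/21)² = 1/1124 + (2*1*(1/21))² = 1/1124 + (2/21)² = 1/1124 + 4/441 = 4937/495684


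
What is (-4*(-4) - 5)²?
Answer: 121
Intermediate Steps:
(-4*(-4) - 5)² = (16 - 5)² = 11² = 121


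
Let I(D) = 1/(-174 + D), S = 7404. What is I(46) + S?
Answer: 947711/128 ≈ 7404.0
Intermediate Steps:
I(46) + S = 1/(-174 + 46) + 7404 = 1/(-128) + 7404 = -1/128 + 7404 = 947711/128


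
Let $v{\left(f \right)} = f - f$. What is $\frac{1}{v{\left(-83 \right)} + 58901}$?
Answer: $\frac{1}{58901} \approx 1.6978 \cdot 10^{-5}$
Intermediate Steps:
$v{\left(f \right)} = 0$
$\frac{1}{v{\left(-83 \right)} + 58901} = \frac{1}{0 + 58901} = \frac{1}{58901}$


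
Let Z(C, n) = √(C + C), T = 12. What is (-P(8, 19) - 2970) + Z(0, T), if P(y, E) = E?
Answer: -2989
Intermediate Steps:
Z(C, n) = √2*√C (Z(C, n) = √(2*C) = √2*√C)
(-P(8, 19) - 2970) + Z(0, T) = (-1*19 - 2970) + √2*√0 = (-19 - 2970) + √2*0 = -2989 + 0 = -2989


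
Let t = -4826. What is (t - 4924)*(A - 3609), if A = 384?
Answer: 31443750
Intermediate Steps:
(t - 4924)*(A - 3609) = (-4826 - 4924)*(384 - 3609) = -9750*(-3225) = 31443750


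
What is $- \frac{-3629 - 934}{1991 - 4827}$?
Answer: $- \frac{4563}{2836} \approx -1.609$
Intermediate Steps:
$- \frac{-3629 - 934}{1991 - 4827} = - \frac{-4563}{-2836} = - \frac{\left(-4563\right) \left(-1\right)}{2836} = \left(-1\right) \frac{4563}{2836} = - \frac{4563}{2836}$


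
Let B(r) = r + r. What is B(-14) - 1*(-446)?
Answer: 418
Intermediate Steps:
B(r) = 2*r
B(-14) - 1*(-446) = 2*(-14) - 1*(-446) = -28 + 446 = 418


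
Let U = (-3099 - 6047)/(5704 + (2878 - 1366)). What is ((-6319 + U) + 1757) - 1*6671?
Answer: -40533237/3608 ≈ -11234.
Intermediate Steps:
U = -4573/3608 (U = -9146/(5704 + 1512) = -9146/7216 = -9146*1/7216 = -4573/3608 ≈ -1.2675)
((-6319 + U) + 1757) - 1*6671 = ((-6319 - 4573/3608) + 1757) - 1*6671 = (-22803525/3608 + 1757) - 6671 = -16464269/3608 - 6671 = -40533237/3608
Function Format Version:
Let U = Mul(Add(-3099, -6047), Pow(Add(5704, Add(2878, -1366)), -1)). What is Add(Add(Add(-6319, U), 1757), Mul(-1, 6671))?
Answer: Rational(-40533237, 3608) ≈ -11234.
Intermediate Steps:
U = Rational(-4573, 3608) (U = Mul(-9146, Pow(Add(5704, 1512), -1)) = Mul(-9146, Pow(7216, -1)) = Mul(-9146, Rational(1, 7216)) = Rational(-4573, 3608) ≈ -1.2675)
Add(Add(Add(-6319, U), 1757), Mul(-1, 6671)) = Add(Add(Add(-6319, Rational(-4573, 3608)), 1757), Mul(-1, 6671)) = Add(Add(Rational(-22803525, 3608), 1757), -6671) = Add(Rational(-16464269, 3608), -6671) = Rational(-40533237, 3608)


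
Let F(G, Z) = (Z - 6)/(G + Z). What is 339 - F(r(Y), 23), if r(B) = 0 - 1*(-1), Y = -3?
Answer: 8119/24 ≈ 338.29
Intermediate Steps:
r(B) = 1 (r(B) = 0 + 1 = 1)
F(G, Z) = (-6 + Z)/(G + Z)
339 - F(r(Y), 23) = 339 - (-6 + 23)/(1 + 23) = 339 - 17/24 = 8119/24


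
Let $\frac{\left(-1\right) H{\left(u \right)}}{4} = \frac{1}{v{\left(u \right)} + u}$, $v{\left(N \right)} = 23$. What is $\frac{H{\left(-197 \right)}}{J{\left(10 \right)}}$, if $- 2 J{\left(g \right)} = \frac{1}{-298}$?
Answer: $\frac{1192}{87} \approx 13.701$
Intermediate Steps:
$J{\left(g \right)} = \frac{1}{596}$ ($J{\left(g \right)} = - \frac{1}{2 \left(-298\right)} = \left(- \frac{1}{2}\right) \left(- \frac{1}{298}\right) = \frac{1}{596}$)
$H{\left(u \right)} = - \frac{4}{23 + u}$
$\frac{H{\left(-197 \right)}}{J{\left(10 \right)}} = - \frac{4}{23 - 197} \frac{1}{\frac{1}{596}} = - \frac{4}{-174} \cdot 596 = \left(-4\right) \left(- \frac{1}{174}\right) 596 = \frac{2}{87} \cdot 596 = \frac{1192}{87}$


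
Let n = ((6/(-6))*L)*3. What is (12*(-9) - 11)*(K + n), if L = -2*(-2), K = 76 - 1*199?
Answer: 16065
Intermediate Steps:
K = -123 (K = 76 - 199 = -123)
L = 4
n = -12 (n = ((6/(-6))*4)*3 = ((6*(-⅙))*4)*3 = -1*4*3 = -4*3 = -12)
(12*(-9) - 11)*(K + n) = (12*(-9) - 11)*(-123 - 12) = (-108 - 11)*(-135) = -119*(-135) = 16065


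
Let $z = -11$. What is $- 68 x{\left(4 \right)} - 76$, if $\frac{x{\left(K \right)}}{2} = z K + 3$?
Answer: $5500$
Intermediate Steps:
$x{\left(K \right)} = 6 - 22 K$ ($x{\left(K \right)} = 2 \left(- 11 K + 3\right) = 2 \left(3 - 11 K\right) = 6 - 22 K$)
$- 68 x{\left(4 \right)} - 76 = - 68 \left(6 - 88\right) - 76 = \left(-68\right) \left(-82\right) - 76 = 5576 - 76 = 5500$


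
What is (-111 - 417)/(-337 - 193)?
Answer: 264/265 ≈ 0.99623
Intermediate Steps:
(-111 - 417)/(-337 - 193) = -528/(-530) = -528*(-1/530) = 264/265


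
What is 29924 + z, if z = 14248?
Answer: 44172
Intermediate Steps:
29924 + z = 29924 + 14248 = 44172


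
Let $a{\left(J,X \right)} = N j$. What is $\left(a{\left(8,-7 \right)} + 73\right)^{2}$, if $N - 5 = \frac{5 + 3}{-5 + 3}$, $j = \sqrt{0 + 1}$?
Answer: $5476$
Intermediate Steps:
$j = 1$ ($j = \sqrt{1} = 1$)
$N = 1$ ($N = 5 + \frac{5 + 3}{-5 + 3} = 5 + \frac{8}{-2} = 5 + 8 \left(- \frac{1}{2}\right) = 5 - 4 = 1$)
$a{\left(J,X \right)} = 1$ ($a{\left(J,X \right)} = 1 \cdot 1 = 1$)
$\left(a{\left(8,-7 \right)} + 73\right)^{2} = \left(1 + 73\right)^{2} = 74^{2} = 5476$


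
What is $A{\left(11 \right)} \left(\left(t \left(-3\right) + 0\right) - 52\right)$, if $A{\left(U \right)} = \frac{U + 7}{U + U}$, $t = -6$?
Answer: $- \frac{306}{11} \approx -27.818$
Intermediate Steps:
$A{\left(U \right)} = \frac{7 + U}{2 U}$
$A{\left(11 \right)} \left(\left(t \left(-3\right) + 0\right) - 52\right) = \frac{7 + 11}{2 \cdot 11} \left(\left(\left(-6\right) \left(-3\right) + 0\right) - 52\right) = \frac{1}{2} \cdot \frac{1}{11} \cdot 18 \left(\left(18 + 0\right) - 52\right) = \frac{9 \left(18 - 52\right)}{11} = \frac{9}{11} \left(-34\right) = - \frac{306}{11}$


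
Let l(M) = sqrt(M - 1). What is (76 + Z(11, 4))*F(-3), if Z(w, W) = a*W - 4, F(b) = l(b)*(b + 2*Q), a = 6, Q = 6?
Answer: 1728*I ≈ 1728.0*I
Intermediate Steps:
l(M) = sqrt(-1 + M)
F(b) = sqrt(-1 + b)*(12 + b) (F(b) = sqrt(-1 + b)*(b + 2*6) = sqrt(-1 + b)*(b + 12) = sqrt(-1 + b)*(12 + b))
Z(w, W) = -4 + 6*W (Z(w, W) = 6*W - 4 = -4 + 6*W)
(76 + Z(11, 4))*F(-3) = (76 + (-4 + 6*4))*(sqrt(-1 - 3)*(12 - 3)) = (76 + (-4 + 24))*(sqrt(-4)*9) = (76 + 20)*((2*I)*9) = 96*(18*I) = 1728*I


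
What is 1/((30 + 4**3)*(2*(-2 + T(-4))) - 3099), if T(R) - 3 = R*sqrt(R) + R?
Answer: -3663/15679585 + 1504*I/15679585 ≈ -0.00023362 + 9.5921e-5*I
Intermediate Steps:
T(R) = 3 + R + R**(3/2) (T(R) = 3 + (R*sqrt(R) + R) = 3 + (R**(3/2) + R) = 3 + (R + R**(3/2)) = 3 + R + R**(3/2))
1/((30 + 4**3)*(2*(-2 + T(-4))) - 3099) = 1/((30 + 4**3)*(2*(-2 + (3 - 4 + (-4)**(3/2)))) - 3099) = 1/((30 + 64)*(2*(-2 + (3 - 4 - 8*I))) - 3099) = 1/(94*(2*(-2 + (-1 - 8*I))) - 3099) = 1/(94*(2*(-3 - 8*I)) - 3099) = 1/(94*(-6 - 16*I) - 3099) = 1/((-564 - 1504*I) - 3099) = 1/(-3663 - 1504*I) = (-3663 + 1504*I)/15679585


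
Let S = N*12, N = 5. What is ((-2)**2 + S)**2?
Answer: 4096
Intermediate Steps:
S = 60 (S = 5*12 = 60)
((-2)**2 + S)**2 = ((-2)**2 + 60)**2 = (4 + 60)**2 = 64**2 = 4096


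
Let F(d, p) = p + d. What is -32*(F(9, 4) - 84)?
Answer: 2272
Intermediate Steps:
F(d, p) = d + p
-32*(F(9, 4) - 84) = -32*((9 + 4) - 84) = -32*(13 - 84) = -32*(-71) = 2272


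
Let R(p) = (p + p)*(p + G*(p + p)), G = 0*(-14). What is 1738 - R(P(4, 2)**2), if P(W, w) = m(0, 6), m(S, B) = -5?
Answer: 488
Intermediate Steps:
G = 0
P(W, w) = -5
R(p) = 2*p**2 (R(p) = (p + p)*(p + 0*(p + p)) = (2*p)*(p + 0*(2*p)) = (2*p)*(p + 0) = (2*p)*p = 2*p**2)
1738 - R(P(4, 2)**2) = 1738 - 2*((-5)**2)**2 = 1738 - 2*25**2 = 1738 - 2*625 = 1738 - 1*1250 = 1738 - 1250 = 488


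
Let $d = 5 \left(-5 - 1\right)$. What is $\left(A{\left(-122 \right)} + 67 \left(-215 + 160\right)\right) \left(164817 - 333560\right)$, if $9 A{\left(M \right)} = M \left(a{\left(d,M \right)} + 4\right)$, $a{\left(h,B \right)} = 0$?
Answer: $\frac{5678708179}{9} \approx 6.3097 \cdot 10^{8}$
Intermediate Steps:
$d = -30$ ($d = 5 \left(-6\right) = -30$)
$A{\left(M \right)} = \frac{4 M}{9}$ ($A{\left(M \right)} = \frac{M \left(0 + 4\right)}{9} = \frac{M 4}{9} = \frac{4 M}{9}$)
$\left(A{\left(-122 \right)} + 67 \left(-215 + 160\right)\right) \left(164817 - 333560\right) = \left(\frac{4}{9} \left(-122\right) + 67 \left(-215 + 160\right)\right) \left(164817 - 333560\right) = \left(- \frac{488}{9} + 67 \left(-55\right)\right) \left(-168743\right) = \left(- \frac{488}{9} - 3685\right) \left(-168743\right) = \left(- \frac{33653}{9}\right) \left(-168743\right) = \frac{5678708179}{9}$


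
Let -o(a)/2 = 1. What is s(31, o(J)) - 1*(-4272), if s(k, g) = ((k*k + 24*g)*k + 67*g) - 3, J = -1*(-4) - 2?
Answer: 32438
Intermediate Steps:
J = 2 (J = 4 - 2 = 2)
o(a) = -2 (o(a) = -2*1 = -2)
s(k, g) = -3 + 67*g + k*(k² + 24*g) (s(k, g) = ((k² + 24*g)*k + 67*g) - 3 = (k*(k² + 24*g) + 67*g) - 3 = (67*g + k*(k² + 24*g)) - 3 = -3 + 67*g + k*(k² + 24*g))
s(31, o(J)) - 1*(-4272) = (-3 + 31³ + 67*(-2) + 24*(-2)*31) - 1*(-4272) = (-3 + 29791 - 134 - 1488) + 4272 = 28166 + 4272 = 32438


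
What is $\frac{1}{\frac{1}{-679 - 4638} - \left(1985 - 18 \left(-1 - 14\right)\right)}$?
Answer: $- \frac{5317}{11989836} \approx -0.00044346$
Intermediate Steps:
$\frac{1}{\frac{1}{-679 - 4638} - \left(1985 - 18 \left(-1 - 14\right)\right)} = \frac{1}{\frac{1}{-5317} + \left(-3806 + \left(18 \left(-15\right) - -1821\right)\right)} = \frac{1}{- \frac{1}{5317} + \left(-3806 + \left(-270 + 1821\right)\right)} = \frac{1}{- \frac{1}{5317} + \left(-3806 + 1551\right)} = \frac{1}{- \frac{1}{5317} - 2255} = \frac{1}{- \frac{11989836}{5317}} = - \frac{5317}{11989836}$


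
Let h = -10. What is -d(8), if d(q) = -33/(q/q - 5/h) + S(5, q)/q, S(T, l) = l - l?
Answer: 22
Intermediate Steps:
S(T, l) = 0
d(q) = -22 (d(q) = -33/(q/q - 5/(-10)) + 0/q = -33/(1 - 5*(-⅒)) + 0 = -33/(1 + ½) + 0 = -33/3/2 + 0 = -33*⅔ + 0 = -22 + 0 = -22)
-d(8) = -1*(-22) = 22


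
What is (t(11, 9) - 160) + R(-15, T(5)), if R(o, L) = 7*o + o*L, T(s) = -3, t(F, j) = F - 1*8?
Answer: -217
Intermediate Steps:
t(F, j) = -8 + F (t(F, j) = F - 8 = -8 + F)
R(o, L) = 7*o + L*o
(t(11, 9) - 160) + R(-15, T(5)) = ((-8 + 11) - 160) - 15*(7 - 3) = (3 - 160) - 15*4 = -157 - 60 = -217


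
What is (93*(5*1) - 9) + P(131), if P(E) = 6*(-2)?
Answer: 444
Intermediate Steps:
P(E) = -12
(93*(5*1) - 9) + P(131) = (93*(5*1) - 9) - 12 = (93*5 - 9) - 12 = (465 - 9) - 12 = 456 - 12 = 444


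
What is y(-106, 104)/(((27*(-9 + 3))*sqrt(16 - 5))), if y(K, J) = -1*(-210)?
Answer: -35*sqrt(11)/297 ≈ -0.39085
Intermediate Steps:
y(K, J) = 210
y(-106, 104)/(((27*(-9 + 3))*sqrt(16 - 5))) = 210/(((27*(-9 + 3))*sqrt(16 - 5))) = 210/(((27*(-6))*sqrt(11))) = 210/((-162*sqrt(11))) = 210*(-sqrt(11)/1782) = -35*sqrt(11)/297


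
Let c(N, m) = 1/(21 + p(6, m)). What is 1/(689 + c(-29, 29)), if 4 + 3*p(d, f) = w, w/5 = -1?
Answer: 18/12403 ≈ 0.0014513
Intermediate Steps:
w = -5 (w = 5*(-1) = -5)
p(d, f) = -3 (p(d, f) = -4/3 + (1/3)*(-5) = -4/3 - 5/3 = -3)
c(N, m) = 1/18 (c(N, m) = 1/(21 - 3) = 1/18)
1/(689 + c(-29, 29)) = 1/(689 + 1/18) = 1/(12403/18) = 18/12403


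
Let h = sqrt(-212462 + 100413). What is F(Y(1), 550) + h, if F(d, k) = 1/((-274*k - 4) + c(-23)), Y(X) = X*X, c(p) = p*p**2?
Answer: -1/162871 + I*sqrt(112049) ≈ -6.1398e-6 + 334.74*I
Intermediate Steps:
c(p) = p**3
h = I*sqrt(112049) (h = sqrt(-112049) = I*sqrt(112049) ≈ 334.74*I)
Y(X) = X**2
F(d, k) = 1/(-12171 - 274*k) (F(d, k) = 1/((-274*k - 4) + (-23)**3) = 1/((-4 - 274*k) - 12167) = 1/(-12171 - 274*k))
F(Y(1), 550) + h = -1/(12171 + 274*550) + I*sqrt(112049) = -1/(12171 + 150700) + I*sqrt(112049) = -1/162871 + I*sqrt(112049)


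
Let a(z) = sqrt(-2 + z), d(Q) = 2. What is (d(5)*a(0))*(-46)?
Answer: -92*I*sqrt(2) ≈ -130.11*I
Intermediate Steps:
(d(5)*a(0))*(-46) = (2*sqrt(-2 + 0))*(-46) = (2*sqrt(-2))*(-46) = (2*(I*sqrt(2)))*(-46) = (2*I*sqrt(2))*(-46) = -92*I*sqrt(2)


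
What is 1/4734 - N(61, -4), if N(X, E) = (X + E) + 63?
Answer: -568079/4734 ≈ -120.00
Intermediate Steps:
N(X, E) = 63 + E + X (N(X, E) = (E + X) + 63 = 63 + E + X)
1/4734 - N(61, -4) = 1/4734 - (63 - 4 + 61) = 1/4734 - 1*120 = 1/4734 - 120 = -568079/4734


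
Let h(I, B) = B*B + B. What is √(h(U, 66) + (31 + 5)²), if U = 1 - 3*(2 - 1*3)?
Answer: √5718 ≈ 75.617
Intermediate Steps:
U = 4 (U = 1 - 3*(2 - 3) = 1 - 3*(-1) = 1 + 3 = 4)
h(I, B) = B + B² (h(I, B) = B² + B = B + B²)
√(h(U, 66) + (31 + 5)²) = √(66*(1 + 66) + (31 + 5)²) = √(66*67 + 36²) = √(4422 + 1296) = √5718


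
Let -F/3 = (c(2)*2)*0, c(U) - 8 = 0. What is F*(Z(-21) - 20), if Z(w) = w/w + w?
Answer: 0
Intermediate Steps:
c(U) = 8 (c(U) = 8 + 0 = 8)
F = 0 (F = -3*8*2*0 = -48*0 = -3*0 = 0)
Z(w) = 1 + w
F*(Z(-21) - 20) = 0*((1 - 21) - 20) = 0*(-20 - 20) = 0*(-40) = 0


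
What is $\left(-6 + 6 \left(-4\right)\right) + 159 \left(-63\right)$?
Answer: $-10047$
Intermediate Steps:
$\left(-6 + 6 \left(-4\right)\right) + 159 \left(-63\right) = \left(-6 - 24\right) - 10017 = -30 - 10017 = -10047$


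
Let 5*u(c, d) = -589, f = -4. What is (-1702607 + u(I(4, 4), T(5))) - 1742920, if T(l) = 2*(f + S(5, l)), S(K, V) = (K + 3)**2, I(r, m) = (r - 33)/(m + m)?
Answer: -17228224/5 ≈ -3.4456e+6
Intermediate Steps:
I(r, m) = (-33 + r)/(2*m) (I(r, m) = (-33 + r)/((2*m)) = (-33 + r)*(1/(2*m)) = (-33 + r)/(2*m))
S(K, V) = (3 + K)**2
T(l) = 120 (T(l) = 2*(-4 + (3 + 5)**2) = 2*(-4 + 8**2) = 2*(-4 + 64) = 2*60 = 120)
u(c, d) = -589/5 (u(c, d) = (1/5)*(-589) = -589/5)
(-1702607 + u(I(4, 4), T(5))) - 1742920 = (-1702607 - 589/5) - 1742920 = -8513624/5 - 1742920 = -17228224/5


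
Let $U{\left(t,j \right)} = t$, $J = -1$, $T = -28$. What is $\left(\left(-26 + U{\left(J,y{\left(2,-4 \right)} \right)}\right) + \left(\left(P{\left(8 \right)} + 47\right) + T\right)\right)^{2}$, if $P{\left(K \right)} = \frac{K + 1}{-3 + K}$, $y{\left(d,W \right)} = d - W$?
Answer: $\frac{961}{25} \approx 38.44$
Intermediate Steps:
$P{\left(K \right)} = \frac{1 + K}{-3 + K}$
$\left(\left(-26 + U{\left(J,y{\left(2,-4 \right)} \right)}\right) + \left(\left(P{\left(8 \right)} + 47\right) + T\right)\right)^{2} = \left(\left(-26 - 1\right) - \left(-19 - \frac{1 + 8}{-3 + 8}\right)\right)^{2} = \left(-27 - \left(-19 - \frac{1}{5} \cdot 9\right)\right)^{2} = \left(-27 + \left(\left(\frac{1}{5} \cdot 9 + 47\right) - 28\right)\right)^{2} = \left(-27 + \left(\left(\frac{9}{5} + 47\right) - 28\right)\right)^{2} = \left(-27 + \left(\frac{244}{5} - 28\right)\right)^{2} = \left(-27 + \frac{104}{5}\right)^{2} = \left(- \frac{31}{5}\right)^{2} = \frac{961}{25}$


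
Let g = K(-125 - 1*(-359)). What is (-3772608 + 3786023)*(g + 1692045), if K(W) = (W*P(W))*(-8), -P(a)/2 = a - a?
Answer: 22698783675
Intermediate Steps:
P(a) = 0 (P(a) = -2*(a - a) = -2*0 = 0)
K(W) = 0 (K(W) = (W*0)*(-8) = 0*(-8) = 0)
g = 0
(-3772608 + 3786023)*(g + 1692045) = (-3772608 + 3786023)*(0 + 1692045) = 13415*1692045 = 22698783675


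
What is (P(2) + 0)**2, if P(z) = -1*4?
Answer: 16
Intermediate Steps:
P(z) = -4
(P(2) + 0)**2 = (-4 + 0)**2 = (-4)**2 = 16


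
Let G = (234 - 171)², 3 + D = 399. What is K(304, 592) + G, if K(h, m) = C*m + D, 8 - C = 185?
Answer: -100419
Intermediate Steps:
D = 396 (D = -3 + 399 = 396)
C = -177 (C = 8 - 1*185 = 8 - 185 = -177)
K(h, m) = 396 - 177*m (K(h, m) = -177*m + 396 = 396 - 177*m)
G = 3969 (G = 63² = 3969)
K(304, 592) + G = (396 - 177*592) + 3969 = (396 - 104784) + 3969 = -104388 + 3969 = -100419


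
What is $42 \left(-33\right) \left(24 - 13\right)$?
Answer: $-15246$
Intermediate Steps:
$42 \left(-33\right) \left(24 - 13\right) = - 1386 \left(24 - 13\right) = \left(-1386\right) 11 = -15246$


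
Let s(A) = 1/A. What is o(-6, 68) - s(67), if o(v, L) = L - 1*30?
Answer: 2545/67 ≈ 37.985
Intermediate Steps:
o(v, L) = -30 + L (o(v, L) = L - 30 = -30 + L)
o(-6, 68) - s(67) = (-30 + 68) - 1/67 = 38 - 1*1/67 = 38 - 1/67 = 2545/67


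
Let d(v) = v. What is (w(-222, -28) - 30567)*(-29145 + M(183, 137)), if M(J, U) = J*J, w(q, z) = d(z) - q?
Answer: -131940312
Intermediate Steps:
w(q, z) = z - q
M(J, U) = J²
(w(-222, -28) - 30567)*(-29145 + M(183, 137)) = ((-28 - 1*(-222)) - 30567)*(-29145 + 183²) = ((-28 + 222) - 30567)*(-29145 + 33489) = (194 - 30567)*4344 = -30373*4344 = -131940312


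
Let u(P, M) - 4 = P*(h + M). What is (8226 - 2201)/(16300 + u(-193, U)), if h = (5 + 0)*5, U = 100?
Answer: -6025/7821 ≈ -0.77036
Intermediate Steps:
h = 25 (h = 5*5 = 25)
u(P, M) = 4 + P*(25 + M)
(8226 - 2201)/(16300 + u(-193, U)) = (8226 - 2201)/(16300 + (4 + 25*(-193) + 100*(-193))) = 6025/(16300 + (4 - 4825 - 19300)) = 6025/(16300 - 24121) = 6025/(-7821) = 6025*(-1/7821) = -6025/7821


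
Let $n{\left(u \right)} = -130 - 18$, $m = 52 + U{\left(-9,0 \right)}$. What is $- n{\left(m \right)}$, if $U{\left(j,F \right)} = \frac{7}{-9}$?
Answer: $148$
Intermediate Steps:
$U{\left(j,F \right)} = - \frac{7}{9}$ ($U{\left(j,F \right)} = 7 \left(- \frac{1}{9}\right) = - \frac{7}{9}$)
$m = \frac{461}{9}$ ($m = 52 - \frac{7}{9} = \frac{461}{9} \approx 51.222$)
$n{\left(u \right)} = -148$
$- n{\left(m \right)} = \left(-1\right) \left(-148\right) = 148$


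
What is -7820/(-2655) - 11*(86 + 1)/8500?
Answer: 12785833/4513500 ≈ 2.8328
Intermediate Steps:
-7820/(-2655) - 11*(86 + 1)/8500 = -7820*(-1/2655) - 11*87*(1/8500) = 1564/531 - 957*1/8500 = 1564/531 - 957/8500 = 12785833/4513500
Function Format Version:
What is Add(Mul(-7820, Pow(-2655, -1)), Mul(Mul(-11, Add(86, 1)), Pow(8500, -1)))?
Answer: Rational(12785833, 4513500) ≈ 2.8328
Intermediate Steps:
Add(Mul(-7820, Pow(-2655, -1)), Mul(Mul(-11, Add(86, 1)), Pow(8500, -1))) = Add(Mul(-7820, Rational(-1, 2655)), Mul(Mul(-11, 87), Rational(1, 8500))) = Add(Rational(1564, 531), Mul(-957, Rational(1, 8500))) = Add(Rational(1564, 531), Rational(-957, 8500)) = Rational(12785833, 4513500)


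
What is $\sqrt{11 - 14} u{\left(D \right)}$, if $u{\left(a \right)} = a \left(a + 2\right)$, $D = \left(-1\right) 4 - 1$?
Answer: $15 i \sqrt{3} \approx 25.981 i$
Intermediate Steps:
$D = -5$ ($D = -4 - 1 = -5$)
$u{\left(a \right)} = a \left(2 + a\right)$
$\sqrt{11 - 14} u{\left(D \right)} = \sqrt{11 - 14} \left(- 5 \left(2 - 5\right)\right) = \sqrt{-3} \left(\left(-5\right) \left(-3\right)\right) = i \sqrt{3} \cdot 15 = 15 i \sqrt{3}$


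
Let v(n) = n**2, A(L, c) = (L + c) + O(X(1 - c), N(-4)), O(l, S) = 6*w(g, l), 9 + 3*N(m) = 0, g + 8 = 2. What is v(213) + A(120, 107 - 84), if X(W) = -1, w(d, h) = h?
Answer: 45506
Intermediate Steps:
g = -6 (g = -8 + 2 = -6)
N(m) = -3 (N(m) = -3 + (1/3)*0 = -3 + 0 = -3)
O(l, S) = 6*l
A(L, c) = -6 + L + c (A(L, c) = (L + c) + 6*(-1) = (L + c) - 6 = -6 + L + c)
v(213) + A(120, 107 - 84) = 213**2 + (-6 + 120 + (107 - 84)) = 45369 + (-6 + 120 + 23) = 45369 + 137 = 45506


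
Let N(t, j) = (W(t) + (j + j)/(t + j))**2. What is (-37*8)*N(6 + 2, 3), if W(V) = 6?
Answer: -1534464/121 ≈ -12682.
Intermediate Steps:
N(t, j) = (6 + 2*j/(j + t))**2 (N(t, j) = (6 + (j + j)/(t + j))**2 = (6 + (2*j)/(j + t))**2 = (6 + 2*j/(j + t))**2)
(-37*8)*N(6 + 2, 3) = (-37*8)*(4*(3*(6 + 2) + 4*3)**2/(3 + (6 + 2))**2) = -1184*(3*8 + 12)**2/(3 + 8)**2 = -1184*(24 + 12)**2/11**2 = -1184*36**2/121 = -1184*1296/121 = -296*5184/121 = -1534464/121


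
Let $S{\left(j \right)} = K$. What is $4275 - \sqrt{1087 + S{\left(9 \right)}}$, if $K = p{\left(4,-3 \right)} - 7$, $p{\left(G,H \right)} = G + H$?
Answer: $4275 - \sqrt{1081} \approx 4242.1$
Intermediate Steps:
$K = -6$ ($K = \left(4 - 3\right) - 7 = 1 - 7 = -6$)
$S{\left(j \right)} = -6$
$4275 - \sqrt{1087 + S{\left(9 \right)}} = 4275 - \sqrt{1087 - 6} = 4275 - \sqrt{1081}$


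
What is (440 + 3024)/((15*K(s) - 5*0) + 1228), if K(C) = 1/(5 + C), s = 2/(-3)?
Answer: 45032/16009 ≈ 2.8129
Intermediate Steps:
s = -⅔ (s = 2*(-⅓) = -⅔ ≈ -0.66667)
(440 + 3024)/((15*K(s) - 5*0) + 1228) = (440 + 3024)/((15/(5 - ⅔) - 5*0) + 1228) = 3464/((15/(13/3) + 0) + 1228) = 3464/((15*(3/13) + 0) + 1228) = 3464/((45/13 + 0) + 1228) = 3464/(45/13 + 1228) = 3464/(16009/13) = 3464*(13/16009) = 45032/16009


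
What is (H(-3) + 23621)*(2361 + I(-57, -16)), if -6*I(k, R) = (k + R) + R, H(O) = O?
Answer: 168337295/3 ≈ 5.6112e+7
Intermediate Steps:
I(k, R) = -R/3 - k/6 (I(k, R) = -((k + R) + R)/6 = -((R + k) + R)/6 = -(k + 2*R)/6 = -R/3 - k/6)
(H(-3) + 23621)*(2361 + I(-57, -16)) = (-3 + 23621)*(2361 + (-⅓*(-16) - ⅙*(-57))) = 23618*(2361 + (16/3 + 19/2)) = 23618*(2361 + 89/6) = 23618*(14255/6) = 168337295/3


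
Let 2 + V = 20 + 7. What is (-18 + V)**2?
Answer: 49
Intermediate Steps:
V = 25 (V = -2 + (20 + 7) = -2 + 27 = 25)
(-18 + V)**2 = (-18 + 25)**2 = 7**2 = 49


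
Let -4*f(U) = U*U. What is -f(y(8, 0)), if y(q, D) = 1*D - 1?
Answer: 1/4 ≈ 0.25000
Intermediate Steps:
y(q, D) = -1 + D (y(q, D) = D - 1 = -1 + D)
f(U) = -U**2/4 (f(U) = -U*U/4 = -U**2/4)
-f(y(8, 0)) = -(-1)*(-1 + 0)**2/4 = -(-1)*(-1)**2/4 = -(-1)/4 = -1*(-1/4) = 1/4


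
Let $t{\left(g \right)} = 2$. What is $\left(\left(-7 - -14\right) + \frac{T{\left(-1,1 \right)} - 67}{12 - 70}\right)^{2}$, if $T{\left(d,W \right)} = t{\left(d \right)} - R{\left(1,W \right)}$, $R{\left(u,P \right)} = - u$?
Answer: $\frac{55225}{841} \approx 65.666$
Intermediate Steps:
$T{\left(d,W \right)} = 3$ ($T{\left(d,W \right)} = 2 - \left(-1\right) 1 = 2 - -1 = 2 + 1 = 3$)
$\left(\left(-7 - -14\right) + \frac{T{\left(-1,1 \right)} - 67}{12 - 70}\right)^{2} = \left(\left(-7 - -14\right) + \frac{3 - 67}{12 - 70}\right)^{2} = \left(\left(-7 + 14\right) - \frac{64}{-58}\right)^{2} = \left(7 - - \frac{32}{29}\right)^{2} = \left(7 + \frac{32}{29}\right)^{2} = \left(\frac{235}{29}\right)^{2} = \frac{55225}{841}$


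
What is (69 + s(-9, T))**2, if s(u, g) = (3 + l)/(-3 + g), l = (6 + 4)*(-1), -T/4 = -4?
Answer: 792100/169 ≈ 4687.0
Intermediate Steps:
T = 16 (T = -4*(-4) = 16)
l = -10 (l = 10*(-1) = -10)
s(u, g) = -7/(-3 + g) (s(u, g) = (3 - 10)/(-3 + g) = -7/(-3 + g))
(69 + s(-9, T))**2 = (69 - 7/(-3 + 16))**2 = (69 - 7/13)**2 = (890/13)**2 = 792100/169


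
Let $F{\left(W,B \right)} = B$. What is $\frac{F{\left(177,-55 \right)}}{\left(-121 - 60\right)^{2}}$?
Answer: $- \frac{55}{32761} \approx -0.0016788$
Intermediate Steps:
$\frac{F{\left(177,-55 \right)}}{\left(-121 - 60\right)^{2}} = - \frac{55}{\left(-121 - 60\right)^{2}} = - \frac{55}{\left(-181\right)^{2}} = - \frac{55}{32761}$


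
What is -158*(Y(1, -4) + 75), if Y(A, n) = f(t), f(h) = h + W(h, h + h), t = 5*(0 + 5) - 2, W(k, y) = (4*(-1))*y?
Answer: 13588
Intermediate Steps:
W(k, y) = -4*y
t = 23 (t = 5*5 - 2 = 25 - 2 = 23)
f(h) = -7*h (f(h) = h - 4*(h + h) = h - 8*h = -7*h)
Y(A, n) = -161 (Y(A, n) = -7*23 = -161)
-158*(Y(1, -4) + 75) = -158*(-161 + 75) = -158*(-86) = 13588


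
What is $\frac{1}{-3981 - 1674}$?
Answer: $- \frac{1}{5655} \approx -0.00017683$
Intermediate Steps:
$\frac{1}{-3981 - 1674} = \frac{1}{-5655} = - \frac{1}{5655}$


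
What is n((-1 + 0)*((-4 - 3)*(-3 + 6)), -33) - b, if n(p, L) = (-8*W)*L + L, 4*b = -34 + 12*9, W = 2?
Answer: 953/2 ≈ 476.50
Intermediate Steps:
b = 37/2 (b = (-34 + 12*9)/4 = (-34 + 108)/4 = (1/4)*74 = 37/2 ≈ 18.500)
n(p, L) = -15*L (n(p, L) = (-8*2)*L + L = -16*L + L = -15*L)
n((-1 + 0)*((-4 - 3)*(-3 + 6)), -33) - b = -15*(-33) - 1*37/2 = 495 - 37/2 = 953/2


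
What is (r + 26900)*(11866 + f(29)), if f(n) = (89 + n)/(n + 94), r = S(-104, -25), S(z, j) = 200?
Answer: 39556135600/123 ≈ 3.2159e+8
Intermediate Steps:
r = 200
f(n) = (89 + n)/(94 + n)
(r + 26900)*(11866 + f(29)) = (200 + 26900)*(11866 + (89 + 29)/(94 + 29)) = 27100*(11866 + 118/123) = 27100*(1459636/123) = 39556135600/123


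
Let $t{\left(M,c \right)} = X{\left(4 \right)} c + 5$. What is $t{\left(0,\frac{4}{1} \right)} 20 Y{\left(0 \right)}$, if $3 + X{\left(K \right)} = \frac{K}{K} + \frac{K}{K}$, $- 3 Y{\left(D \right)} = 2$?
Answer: $- \frac{40}{3} \approx -13.333$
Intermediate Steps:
$Y{\left(D \right)} = - \frac{2}{3}$ ($Y{\left(D \right)} = \left(- \frac{1}{3}\right) 2 = - \frac{2}{3}$)
$X{\left(K \right)} = -1$ ($X{\left(K \right)} = -3 + \left(\frac{K}{K} + \frac{K}{K}\right) = -3 + \left(1 + 1\right) = -3 + 2 = -1$)
$t{\left(M,c \right)} = 5 - c$ ($t{\left(M,c \right)} = - c + 5 = 5 - c$)
$t{\left(0,\frac{4}{1} \right)} 20 Y{\left(0 \right)} = \left(5 - \frac{4}{1}\right) 20 \left(- \frac{2}{3}\right) = \left(5 - 4 \cdot 1\right) 20 \left(- \frac{2}{3}\right) = \left(5 - 4\right) 20 \left(- \frac{2}{3}\right) = 1 \cdot 20 \left(- \frac{2}{3}\right) = 20 \left(- \frac{2}{3}\right) = - \frac{40}{3}$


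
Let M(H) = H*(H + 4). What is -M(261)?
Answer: -69165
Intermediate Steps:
M(H) = H*(4 + H)
-M(261) = -261*(4 + 261) = -261*265 = -1*69165 = -69165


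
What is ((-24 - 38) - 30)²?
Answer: 8464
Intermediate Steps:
((-24 - 38) - 30)² = (-62 - 30)² = (-92)² = 8464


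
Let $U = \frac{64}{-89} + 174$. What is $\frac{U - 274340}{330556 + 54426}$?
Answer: $- \frac{12200419}{17131699} \approx -0.71215$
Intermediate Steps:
$U = \frac{15422}{89}$ ($U = 64 \left(- \frac{1}{89}\right) + 174 = - \frac{64}{89} + 174 = \frac{15422}{89} \approx 173.28$)
$\frac{U - 274340}{330556 + 54426} = \frac{\frac{15422}{89} - 274340}{330556 + 54426} = - \frac{24400838}{89 \cdot 384982} = \left(- \frac{24400838}{89}\right) \frac{1}{384982} = - \frac{12200419}{17131699}$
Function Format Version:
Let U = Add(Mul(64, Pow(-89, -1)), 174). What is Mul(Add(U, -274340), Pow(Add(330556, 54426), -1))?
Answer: Rational(-12200419, 17131699) ≈ -0.71215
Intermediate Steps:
U = Rational(15422, 89) (U = Add(Mul(64, Rational(-1, 89)), 174) = Add(Rational(-64, 89), 174) = Rational(15422, 89) ≈ 173.28)
Mul(Add(U, -274340), Pow(Add(330556, 54426), -1)) = Mul(Add(Rational(15422, 89), -274340), Pow(Add(330556, 54426), -1)) = Mul(Rational(-24400838, 89), Pow(384982, -1)) = Mul(Rational(-24400838, 89), Rational(1, 384982)) = Rational(-12200419, 17131699)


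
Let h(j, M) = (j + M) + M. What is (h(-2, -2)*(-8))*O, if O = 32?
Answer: 1536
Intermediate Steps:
h(j, M) = j + 2*M (h(j, M) = (M + j) + M = j + 2*M)
(h(-2, -2)*(-8))*O = ((-2 + 2*(-2))*(-8))*32 = ((-2 - 4)*(-8))*32 = -6*(-8)*32 = 48*32 = 1536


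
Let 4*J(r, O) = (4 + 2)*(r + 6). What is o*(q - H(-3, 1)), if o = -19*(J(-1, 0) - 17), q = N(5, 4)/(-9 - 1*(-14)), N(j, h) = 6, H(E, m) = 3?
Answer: -3249/10 ≈ -324.90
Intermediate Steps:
J(r, O) = 9 + 3*r/2 (J(r, O) = ((4 + 2)*(r + 6))/4 = (6*(6 + r))/4 = (36 + 6*r)/4 = 9 + 3*r/2)
q = 6/5 (q = 6/(-9 - 1*(-14)) = 6/(-9 + 14) = 6/5 ≈ 1.2000)
o = 361/2 (o = -19*((9 + (3/2)*(-1)) - 17) = -19*((9 - 3/2) - 17) = -19*(15/2 - 17) = -19*(-19/2) = 361/2 ≈ 180.50)
o*(q - H(-3, 1)) = 361*(6/5 - 1*3)/2 = 361*(6/5 - 3)/2 = (361/2)*(-9/5) = -3249/10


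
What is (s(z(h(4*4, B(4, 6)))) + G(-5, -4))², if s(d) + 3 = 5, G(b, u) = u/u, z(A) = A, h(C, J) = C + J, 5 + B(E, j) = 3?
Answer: 9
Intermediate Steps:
B(E, j) = -2 (B(E, j) = -5 + 3 = -2)
G(b, u) = 1
s(d) = 2 (s(d) = -3 + 5 = 2)
(s(z(h(4*4, B(4, 6)))) + G(-5, -4))² = (2 + 1)² = 3² = 9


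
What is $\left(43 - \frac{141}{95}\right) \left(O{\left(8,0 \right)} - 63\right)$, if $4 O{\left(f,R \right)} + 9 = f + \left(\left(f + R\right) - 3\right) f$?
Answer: $- \frac{210018}{95} \approx -2210.7$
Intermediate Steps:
$O{\left(f,R \right)} = - \frac{9}{4} + \frac{f}{4} + \frac{f \left(-3 + R + f\right)}{4}$ ($O{\left(f,R \right)} = - \frac{9}{4} + \frac{f + \left(\left(f + R\right) - 3\right) f}{4} = - \frac{9}{4} + \frac{f + \left(\left(R + f\right) - 3\right) f}{4} = - \frac{9}{4} + \frac{f + \left(-3 + R + f\right) f}{4} = - \frac{9}{4} + \frac{f + f \left(-3 + R + f\right)}{4} = - \frac{9}{4} + \left(\frac{f}{4} + \frac{f \left(-3 + R + f\right)}{4}\right) = - \frac{9}{4} + \frac{f}{4} + \frac{f \left(-3 + R + f\right)}{4}$)
$\left(43 - \frac{141}{95}\right) \left(O{\left(8,0 \right)} - 63\right) = \left(43 - \frac{141}{95}\right) \left(\left(- \frac{9}{4} - 4 + \frac{8^{2}}{4} + \frac{1}{4} \cdot 0 \cdot 8\right) - 63\right) = \left(43 - \frac{141}{95}\right) \left(\left(- \frac{9}{4} - 4 + \frac{1}{4} \cdot 64 + 0\right) - 63\right) = \left(43 - \frac{141}{95}\right) \left(\left(- \frac{9}{4} - 4 + 16 + 0\right) - 63\right) = \frac{3944 \left(\frac{39}{4} - 63\right)}{95} = \frac{3944}{95} \left(- \frac{213}{4}\right) = - \frac{210018}{95}$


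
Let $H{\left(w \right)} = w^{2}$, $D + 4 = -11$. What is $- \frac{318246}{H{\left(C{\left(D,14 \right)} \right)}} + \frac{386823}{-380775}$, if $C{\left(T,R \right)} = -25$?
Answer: $- \frac{1618958467}{3173125} \approx -510.21$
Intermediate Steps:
$D = -15$ ($D = -4 - 11 = -15$)
$- \frac{318246}{H{\left(C{\left(D,14 \right)} \right)}} + \frac{386823}{-380775} = - \frac{318246}{\left(-25\right)^{2}} + \frac{386823}{-380775} = - \frac{318246}{625} + 386823 \left(- \frac{1}{380775}\right) = \left(-318246\right) \frac{1}{625} - \frac{128941}{126925} = - \frac{318246}{625} - \frac{128941}{126925} = - \frac{1618958467}{3173125}$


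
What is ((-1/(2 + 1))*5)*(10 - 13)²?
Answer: -15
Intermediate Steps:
((-1/(2 + 1))*5)*(10 - 13)² = ((-1/3)*5)*(-3)² = (((⅓)*(-1))*5)*9 = -⅓*5*9 = -5/3*9 = -15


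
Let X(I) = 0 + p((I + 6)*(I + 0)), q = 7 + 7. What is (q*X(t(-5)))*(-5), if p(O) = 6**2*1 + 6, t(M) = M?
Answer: -2940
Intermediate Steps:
q = 14
p(O) = 42 (p(O) = 36*1 + 6 = 36 + 6 = 42)
X(I) = 42 (X(I) = 0 + 42 = 42)
(q*X(t(-5)))*(-5) = (14*42)*(-5) = 588*(-5) = -2940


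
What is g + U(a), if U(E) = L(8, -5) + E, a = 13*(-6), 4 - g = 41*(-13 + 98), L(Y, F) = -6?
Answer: -3565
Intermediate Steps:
g = -3481 (g = 4 - 41*(-13 + 98) = 4 - 41*85 = 4 - 1*3485 = 4 - 3485 = -3481)
a = -78
U(E) = -6 + E
g + U(a) = -3481 + (-6 - 78) = -3481 - 84 = -3565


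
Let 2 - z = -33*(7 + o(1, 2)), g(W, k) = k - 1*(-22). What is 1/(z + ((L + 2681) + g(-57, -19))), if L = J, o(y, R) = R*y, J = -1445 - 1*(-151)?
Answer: 1/1689 ≈ 0.00059207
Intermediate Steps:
g(W, k) = 22 + k (g(W, k) = k + 22 = 22 + k)
J = -1294 (J = -1445 + 151 = -1294)
L = -1294
z = 299 (z = 2 - (-33)*(7 + 2*1) = 2 - (-33)*(7 + 2) = 2 - (-33)*9 = 2 - 1*(-297) = 2 + 297 = 299)
1/(z + ((L + 2681) + g(-57, -19))) = 1/(299 + ((-1294 + 2681) + (22 - 19))) = 1/(299 + (1387 + 3)) = 1/(299 + 1390) = 1/1689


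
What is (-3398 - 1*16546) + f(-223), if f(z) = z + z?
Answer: -20390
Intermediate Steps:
f(z) = 2*z
(-3398 - 1*16546) + f(-223) = (-3398 - 1*16546) + 2*(-223) = (-3398 - 16546) - 446 = -19944 - 446 = -20390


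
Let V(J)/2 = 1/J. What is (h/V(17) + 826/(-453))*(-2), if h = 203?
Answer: -1561651/453 ≈ -3447.4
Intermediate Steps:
V(J) = 2/J
(h/V(17) + 826/(-453))*(-2) = (203/((2/17)) + 826/(-453))*(-2) = (203/((2*(1/17))) + 826*(-1/453))*(-2) = (203/(2/17) - 826/453)*(-2) = (203*(17/2) - 826/453)*(-2) = (3451/2 - 826/453)*(-2) = (1561651/906)*(-2) = -1561651/453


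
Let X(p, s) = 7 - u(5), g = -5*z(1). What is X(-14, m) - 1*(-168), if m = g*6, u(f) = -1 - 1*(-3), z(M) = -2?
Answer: 173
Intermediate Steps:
u(f) = 2 (u(f) = -1 + 3 = 2)
g = 10 (g = -5*(-2) = 10)
m = 60 (m = 10*6 = 60)
X(p, s) = 5 (X(p, s) = 7 - 1*2 = 7 - 2 = 5)
X(-14, m) - 1*(-168) = 5 - 1*(-168) = 5 + 168 = 173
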